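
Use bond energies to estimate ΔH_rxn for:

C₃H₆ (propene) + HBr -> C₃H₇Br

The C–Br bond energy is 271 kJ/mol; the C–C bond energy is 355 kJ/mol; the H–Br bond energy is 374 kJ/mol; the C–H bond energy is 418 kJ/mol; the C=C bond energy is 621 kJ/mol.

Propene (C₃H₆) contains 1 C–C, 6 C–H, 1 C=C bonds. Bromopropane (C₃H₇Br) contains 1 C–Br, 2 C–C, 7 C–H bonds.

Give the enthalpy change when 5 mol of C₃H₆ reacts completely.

Bonds broken (reactants):
  C–C: 1 × 355 = 355
  C–H: 6 × 418 = 2508
  C=C: 1 × 621 = 621
  H–Br: 1 × 374 = 374
  Σ(broken) = 3858 kJ
Bonds formed (products):
  C–Br: 1 × 271 = 271
  C–C: 2 × 355 = 710
  C–H: 7 × 418 = 2926
  Σ(formed) = 3907 kJ
ΔH = Σ(broken) − Σ(formed) = 3858 − 3907 = −49 kJ
For 5× the reaction as written: 5 × (−49) = −245 kJ

ΔH = −245 kJ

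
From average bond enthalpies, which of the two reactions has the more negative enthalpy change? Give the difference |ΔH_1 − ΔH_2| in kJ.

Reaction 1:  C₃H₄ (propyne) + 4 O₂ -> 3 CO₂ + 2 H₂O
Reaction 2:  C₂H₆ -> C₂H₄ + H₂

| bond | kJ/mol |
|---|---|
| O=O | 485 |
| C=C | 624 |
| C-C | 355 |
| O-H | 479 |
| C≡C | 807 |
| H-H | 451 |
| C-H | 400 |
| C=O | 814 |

Reaction 1, by 2178 kJ

Reaction 1:
  Bonds broken (reactants):
    C≡C: 1 × 807 = 807
    C-C: 1 × 355 = 355
    C-H: 4 × 400 = 1600
    O=O: 4 × 485 = 1940
    Σ(broken) = 4702 kJ
  Bonds formed (products):
    C=O: 6 × 814 = 4884
    O-H: 4 × 479 = 1916
    Σ(formed) = 6800 kJ
  ΔH_1 = 4702 − 6800 = −2098 kJ
Reaction 2:
  Bonds broken (reactants):
    C-C: 1 × 355 = 355
    C-H: 6 × 400 = 2400
    Σ(broken) = 2755 kJ
  Bonds formed (products):
    C-H: 4 × 400 = 1600
    C=C: 1 × 624 = 624
    H-H: 1 × 451 = 451
    Σ(formed) = 2675 kJ
  ΔH_2 = 2755 − 2675 = +80 kJ
ΔH_1 − ΔH_2 = −2178 kJ, so reaction 1 has the more negative ΔH; |ΔH_1 − ΔH_2| = 2178 kJ.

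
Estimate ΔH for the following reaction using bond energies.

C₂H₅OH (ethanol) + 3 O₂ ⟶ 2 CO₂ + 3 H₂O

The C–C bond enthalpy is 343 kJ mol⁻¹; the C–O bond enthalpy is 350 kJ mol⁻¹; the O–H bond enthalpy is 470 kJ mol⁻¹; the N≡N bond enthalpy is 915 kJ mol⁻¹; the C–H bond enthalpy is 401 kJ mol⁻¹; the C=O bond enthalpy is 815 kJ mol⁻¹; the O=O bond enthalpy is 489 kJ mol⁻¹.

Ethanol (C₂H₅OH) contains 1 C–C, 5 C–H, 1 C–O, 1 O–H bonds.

Bonds broken (reactants):
  C–C: 1 × 343 = 343
  C–H: 5 × 401 = 2005
  C–O: 1 × 350 = 350
  O–H: 1 × 470 = 470
  O=O: 3 × 489 = 1467
  Σ(broken) = 4635 kJ
Bonds formed (products):
  C=O: 4 × 815 = 3260
  O–H: 6 × 470 = 2820
  Σ(formed) = 6080 kJ
ΔH = Σ(broken) − Σ(formed) = 4635 − 6080 = −1445 kJ

ΔH ≈ −1445 kJ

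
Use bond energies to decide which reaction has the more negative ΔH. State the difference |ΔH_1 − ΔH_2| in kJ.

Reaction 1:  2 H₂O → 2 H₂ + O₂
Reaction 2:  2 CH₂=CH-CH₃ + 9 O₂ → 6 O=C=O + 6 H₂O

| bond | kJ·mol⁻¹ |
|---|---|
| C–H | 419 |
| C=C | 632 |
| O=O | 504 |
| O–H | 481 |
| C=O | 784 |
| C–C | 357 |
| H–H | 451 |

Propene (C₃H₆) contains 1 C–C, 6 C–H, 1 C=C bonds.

Reaction 1:
  Bonds broken (reactants):
    O–H: 4 × 481 = 1924
    Σ(broken) = 1924 kJ
  Bonds formed (products):
    H–H: 2 × 451 = 902
    O=O: 1 × 504 = 504
    Σ(formed) = 1406 kJ
  ΔH_1 = 1924 − 1406 = +518 kJ
Reaction 2:
  Bonds broken (reactants):
    C–C: 2 × 357 = 714
    C–H: 12 × 419 = 5028
    C=C: 2 × 632 = 1264
    O=O: 9 × 504 = 4536
    Σ(broken) = 11542 kJ
  Bonds formed (products):
    C=O: 12 × 784 = 9408
    O–H: 12 × 481 = 5772
    Σ(formed) = 15180 kJ
  ΔH_2 = 11542 − 15180 = −3638 kJ
ΔH_1 − ΔH_2 = +4156 kJ, so reaction 2 has the more negative ΔH; |ΔH_1 − ΔH_2| = 4156 kJ.

Reaction 2, by 4156 kJ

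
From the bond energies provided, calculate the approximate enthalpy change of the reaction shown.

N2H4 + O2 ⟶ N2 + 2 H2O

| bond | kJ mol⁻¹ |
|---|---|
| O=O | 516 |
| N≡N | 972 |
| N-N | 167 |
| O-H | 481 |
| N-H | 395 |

Bonds broken (reactants):
  N-H: 4 × 395 = 1580
  N-N: 1 × 167 = 167
  O=O: 1 × 516 = 516
  Σ(broken) = 2263 kJ
Bonds formed (products):
  N≡N: 1 × 972 = 972
  O-H: 4 × 481 = 1924
  Σ(formed) = 2896 kJ
ΔH = Σ(broken) − Σ(formed) = 2263 − 2896 = −633 kJ

ΔH ≈ −633 kJ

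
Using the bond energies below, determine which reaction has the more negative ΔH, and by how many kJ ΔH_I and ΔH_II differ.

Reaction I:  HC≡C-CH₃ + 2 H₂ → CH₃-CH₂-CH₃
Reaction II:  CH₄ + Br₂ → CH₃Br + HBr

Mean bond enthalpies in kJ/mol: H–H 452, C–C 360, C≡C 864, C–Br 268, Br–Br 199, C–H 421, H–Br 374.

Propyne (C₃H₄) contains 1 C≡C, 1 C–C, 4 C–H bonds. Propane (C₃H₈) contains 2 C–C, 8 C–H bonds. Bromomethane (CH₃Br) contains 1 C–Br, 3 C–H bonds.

Reaction I:
  Bonds broken (reactants):
    C≡C: 1 × 864 = 864
    C–C: 1 × 360 = 360
    C–H: 4 × 421 = 1684
    H–H: 2 × 452 = 904
    Σ(broken) = 3812 kJ
  Bonds formed (products):
    C–C: 2 × 360 = 720
    C–H: 8 × 421 = 3368
    Σ(formed) = 4088 kJ
  ΔH_I = 3812 − 4088 = −276 kJ
Reaction II:
  Bonds broken (reactants):
    Br–Br: 1 × 199 = 199
    C–H: 4 × 421 = 1684
    Σ(broken) = 1883 kJ
  Bonds formed (products):
    C–Br: 1 × 268 = 268
    C–H: 3 × 421 = 1263
    H–Br: 1 × 374 = 374
    Σ(formed) = 1905 kJ
  ΔH_II = 1883 − 1905 = −22 kJ
ΔH_I − ΔH_II = −254 kJ, so reaction I has the more negative ΔH; |ΔH_I − ΔH_II| = 254 kJ.

Reaction I, by 254 kJ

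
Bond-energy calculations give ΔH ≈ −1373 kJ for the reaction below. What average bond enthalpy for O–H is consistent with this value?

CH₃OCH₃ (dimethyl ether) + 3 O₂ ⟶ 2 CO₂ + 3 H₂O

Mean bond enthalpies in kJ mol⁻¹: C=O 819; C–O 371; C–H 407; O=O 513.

D(O–H) ≈ 470 kJ/mol

Let D be the O–H bond energy.
Σ(broken) = 6×407 + 2×371 + 3×513 = 4723
Σ(formed) = 4×819 + 6×D = 3276 + 6D
ΔH = Σ(broken) − Σ(formed) = (4723) − (3276 + 6D) = +1447 − 6D
Setting this equal to −1373 kJ gives 6D = 2820, so D = 470 kJ/mol.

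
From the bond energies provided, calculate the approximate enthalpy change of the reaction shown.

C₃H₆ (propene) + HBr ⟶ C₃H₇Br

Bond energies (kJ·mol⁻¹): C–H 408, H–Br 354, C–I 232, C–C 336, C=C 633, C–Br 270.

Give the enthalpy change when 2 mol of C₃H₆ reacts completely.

ΔH = −54 kJ

Bonds broken (reactants):
  C–C: 1 × 336 = 336
  C–H: 6 × 408 = 2448
  C=C: 1 × 633 = 633
  H–Br: 1 × 354 = 354
  Σ(broken) = 3771 kJ
Bonds formed (products):
  C–Br: 1 × 270 = 270
  C–C: 2 × 336 = 672
  C–H: 7 × 408 = 2856
  Σ(formed) = 3798 kJ
ΔH = Σ(broken) − Σ(formed) = 3771 − 3798 = −27 kJ
For 2× the reaction as written: 2 × (−27) = −54 kJ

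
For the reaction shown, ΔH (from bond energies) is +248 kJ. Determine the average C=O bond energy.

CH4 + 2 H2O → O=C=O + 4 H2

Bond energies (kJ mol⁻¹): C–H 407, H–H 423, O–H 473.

D(C=O) ≈ 790 kJ/mol

Let D be the C=O bond energy.
Σ(broken) = 4×407 + 4×473 = 3520
Σ(formed) = 2×D + 4×423 = 1692 + 2D
ΔH = Σ(broken) − Σ(formed) = (3520) − (1692 + 2D) = +1828 − 2D
Setting this equal to +248 kJ gives 2D = 1580, so D = 790 kJ/mol.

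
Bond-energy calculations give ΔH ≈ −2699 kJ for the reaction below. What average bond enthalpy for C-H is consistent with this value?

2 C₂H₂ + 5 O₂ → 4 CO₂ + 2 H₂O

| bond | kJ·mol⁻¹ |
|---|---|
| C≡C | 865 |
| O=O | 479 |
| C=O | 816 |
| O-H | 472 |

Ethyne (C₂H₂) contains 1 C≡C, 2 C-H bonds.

D(C-H) ≈ 398 kJ/mol

Let D be the C-H bond energy.
Σ(broken) = 2×865 + 4×D + 5×479 = 4125 + 4D
Σ(formed) = 8×816 + 4×472 = 8416
ΔH = Σ(broken) − Σ(formed) = (4125 + 4D) − (8416) = −4291 + 4D
Setting this equal to −2699 kJ gives 4D = 1592, so D = 398 kJ/mol.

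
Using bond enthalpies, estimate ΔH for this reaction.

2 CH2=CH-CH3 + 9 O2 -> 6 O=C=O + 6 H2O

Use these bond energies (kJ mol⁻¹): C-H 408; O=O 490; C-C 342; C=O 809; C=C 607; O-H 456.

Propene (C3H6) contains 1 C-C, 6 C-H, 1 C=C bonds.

ΔH ≈ −3976 kJ

Bonds broken (reactants):
  C-C: 2 × 342 = 684
  C-H: 12 × 408 = 4896
  C=C: 2 × 607 = 1214
  O=O: 9 × 490 = 4410
  Σ(broken) = 11204 kJ
Bonds formed (products):
  C=O: 12 × 809 = 9708
  O-H: 12 × 456 = 5472
  Σ(formed) = 15180 kJ
ΔH = Σ(broken) − Σ(formed) = 11204 − 15180 = −3976 kJ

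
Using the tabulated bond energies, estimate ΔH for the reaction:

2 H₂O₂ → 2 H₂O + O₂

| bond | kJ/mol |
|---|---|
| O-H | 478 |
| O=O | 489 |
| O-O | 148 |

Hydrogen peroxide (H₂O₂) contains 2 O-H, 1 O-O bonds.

Bonds broken (reactants):
  O-H: 4 × 478 = 1912
  O-O: 2 × 148 = 296
  Σ(broken) = 2208 kJ
Bonds formed (products):
  O-H: 4 × 478 = 1912
  O=O: 1 × 489 = 489
  Σ(formed) = 2401 kJ
ΔH = Σ(broken) − Σ(formed) = 2208 − 2401 = −193 kJ

ΔH ≈ −193 kJ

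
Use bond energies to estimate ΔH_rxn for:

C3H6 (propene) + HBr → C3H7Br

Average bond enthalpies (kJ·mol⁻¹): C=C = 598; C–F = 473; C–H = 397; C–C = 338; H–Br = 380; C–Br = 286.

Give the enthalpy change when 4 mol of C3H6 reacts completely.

Bonds broken (reactants):
  C–C: 1 × 338 = 338
  C–H: 6 × 397 = 2382
  C=C: 1 × 598 = 598
  H–Br: 1 × 380 = 380
  Σ(broken) = 3698 kJ
Bonds formed (products):
  C–Br: 1 × 286 = 286
  C–C: 2 × 338 = 676
  C–H: 7 × 397 = 2779
  Σ(formed) = 3741 kJ
ΔH = Σ(broken) − Σ(formed) = 3698 − 3741 = −43 kJ
For 4× the reaction as written: 4 × (−43) = −172 kJ

ΔH = −172 kJ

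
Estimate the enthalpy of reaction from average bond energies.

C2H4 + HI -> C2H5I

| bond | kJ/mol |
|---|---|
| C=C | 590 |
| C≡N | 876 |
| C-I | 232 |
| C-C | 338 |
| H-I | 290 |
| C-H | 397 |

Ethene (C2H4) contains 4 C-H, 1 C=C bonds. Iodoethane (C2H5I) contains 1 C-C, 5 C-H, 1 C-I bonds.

Bonds broken (reactants):
  C-H: 4 × 397 = 1588
  C=C: 1 × 590 = 590
  H-I: 1 × 290 = 290
  Σ(broken) = 2468 kJ
Bonds formed (products):
  C-C: 1 × 338 = 338
  C-H: 5 × 397 = 1985
  C-I: 1 × 232 = 232
  Σ(formed) = 2555 kJ
ΔH = Σ(broken) − Σ(formed) = 2468 − 2555 = −87 kJ

ΔH ≈ −87 kJ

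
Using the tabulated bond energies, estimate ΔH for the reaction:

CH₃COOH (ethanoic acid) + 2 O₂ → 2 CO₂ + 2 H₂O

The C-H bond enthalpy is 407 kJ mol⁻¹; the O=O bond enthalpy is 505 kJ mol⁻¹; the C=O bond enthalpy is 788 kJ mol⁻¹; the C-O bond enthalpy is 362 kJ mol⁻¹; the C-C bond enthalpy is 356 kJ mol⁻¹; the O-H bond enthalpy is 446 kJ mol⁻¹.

ΔH ≈ −753 kJ

Bonds broken (reactants):
  C-C: 1 × 356 = 356
  C-H: 3 × 407 = 1221
  C-O: 1 × 362 = 362
  C=O: 1 × 788 = 788
  O-H: 1 × 446 = 446
  O=O: 2 × 505 = 1010
  Σ(broken) = 4183 kJ
Bonds formed (products):
  C=O: 4 × 788 = 3152
  O-H: 4 × 446 = 1784
  Σ(formed) = 4936 kJ
ΔH = Σ(broken) − Σ(formed) = 4183 − 4936 = −753 kJ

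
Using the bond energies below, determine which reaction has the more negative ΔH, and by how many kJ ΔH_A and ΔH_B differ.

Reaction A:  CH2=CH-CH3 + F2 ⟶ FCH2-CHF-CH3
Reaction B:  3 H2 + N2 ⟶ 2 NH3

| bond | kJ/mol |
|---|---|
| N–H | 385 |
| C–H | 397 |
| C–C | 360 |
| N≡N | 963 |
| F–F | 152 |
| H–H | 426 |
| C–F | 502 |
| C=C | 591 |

Reaction A:
  Bonds broken (reactants):
    C–C: 1 × 360 = 360
    C–H: 6 × 397 = 2382
    C=C: 1 × 591 = 591
    F–F: 1 × 152 = 152
    Σ(broken) = 3485 kJ
  Bonds formed (products):
    C–C: 2 × 360 = 720
    C–F: 2 × 502 = 1004
    C–H: 6 × 397 = 2382
    Σ(formed) = 4106 kJ
  ΔH_A = 3485 − 4106 = −621 kJ
Reaction B:
  Bonds broken (reactants):
    H–H: 3 × 426 = 1278
    N≡N: 1 × 963 = 963
    Σ(broken) = 2241 kJ
  Bonds formed (products):
    N–H: 6 × 385 = 2310
    Σ(formed) = 2310 kJ
  ΔH_B = 2241 − 2310 = −69 kJ
ΔH_A − ΔH_B = −552 kJ, so reaction A has the more negative ΔH; |ΔH_A − ΔH_B| = 552 kJ.

Reaction A, by 552 kJ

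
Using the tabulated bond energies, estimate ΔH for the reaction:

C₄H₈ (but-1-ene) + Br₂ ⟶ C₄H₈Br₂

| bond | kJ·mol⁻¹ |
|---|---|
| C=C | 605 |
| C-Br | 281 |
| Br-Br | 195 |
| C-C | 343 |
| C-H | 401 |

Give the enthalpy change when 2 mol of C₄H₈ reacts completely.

ΔH = −210 kJ

Bonds broken (reactants):
  Br-Br: 1 × 195 = 195
  C-C: 2 × 343 = 686
  C-H: 8 × 401 = 3208
  C=C: 1 × 605 = 605
  Σ(broken) = 4694 kJ
Bonds formed (products):
  C-Br: 2 × 281 = 562
  C-C: 3 × 343 = 1029
  C-H: 8 × 401 = 3208
  Σ(formed) = 4799 kJ
ΔH = Σ(broken) − Σ(formed) = 4694 − 4799 = −105 kJ
For 2× the reaction as written: 2 × (−105) = −210 kJ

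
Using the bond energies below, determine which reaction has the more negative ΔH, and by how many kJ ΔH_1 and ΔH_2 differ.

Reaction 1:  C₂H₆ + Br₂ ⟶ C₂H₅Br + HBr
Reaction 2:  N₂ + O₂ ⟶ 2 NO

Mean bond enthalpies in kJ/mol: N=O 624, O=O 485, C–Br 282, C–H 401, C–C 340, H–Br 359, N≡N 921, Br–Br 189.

Reaction 1, by 209 kJ

Reaction 1:
  Bonds broken (reactants):
    Br–Br: 1 × 189 = 189
    C–C: 1 × 340 = 340
    C–H: 6 × 401 = 2406
    Σ(broken) = 2935 kJ
  Bonds formed (products):
    C–Br: 1 × 282 = 282
    C–C: 1 × 340 = 340
    C–H: 5 × 401 = 2005
    H–Br: 1 × 359 = 359
    Σ(formed) = 2986 kJ
  ΔH_1 = 2935 − 2986 = −51 kJ
Reaction 2:
  Bonds broken (reactants):
    N≡N: 1 × 921 = 921
    O=O: 1 × 485 = 485
    Σ(broken) = 1406 kJ
  Bonds formed (products):
    N=O: 2 × 624 = 1248
    Σ(formed) = 1248 kJ
  ΔH_2 = 1406 − 1248 = +158 kJ
ΔH_1 − ΔH_2 = −209 kJ, so reaction 1 has the more negative ΔH; |ΔH_1 − ΔH_2| = 209 kJ.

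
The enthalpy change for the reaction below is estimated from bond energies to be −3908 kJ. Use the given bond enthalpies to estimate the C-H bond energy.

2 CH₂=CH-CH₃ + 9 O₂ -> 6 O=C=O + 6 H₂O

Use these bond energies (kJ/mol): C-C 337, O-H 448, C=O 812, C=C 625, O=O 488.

D(C-H) ≈ 408 kJ/mol

Let D be the C-H bond energy.
Σ(broken) = 2×337 + 12×D + 2×625 + 9×488 = 6316 + 12D
Σ(formed) = 12×812 + 12×448 = 15120
ΔH = Σ(broken) − Σ(formed) = (6316 + 12D) − (15120) = −8804 + 12D
Setting this equal to −3908 kJ gives 12D = 4896, so D = 408 kJ/mol.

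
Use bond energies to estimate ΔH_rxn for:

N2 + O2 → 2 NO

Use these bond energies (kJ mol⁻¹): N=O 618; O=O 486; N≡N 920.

Bonds broken (reactants):
  N≡N: 1 × 920 = 920
  O=O: 1 × 486 = 486
  Σ(broken) = 1406 kJ
Bonds formed (products):
  N=O: 2 × 618 = 1236
  Σ(formed) = 1236 kJ
ΔH = Σ(broken) − Σ(formed) = 1406 − 1236 = +170 kJ

ΔH ≈ +170 kJ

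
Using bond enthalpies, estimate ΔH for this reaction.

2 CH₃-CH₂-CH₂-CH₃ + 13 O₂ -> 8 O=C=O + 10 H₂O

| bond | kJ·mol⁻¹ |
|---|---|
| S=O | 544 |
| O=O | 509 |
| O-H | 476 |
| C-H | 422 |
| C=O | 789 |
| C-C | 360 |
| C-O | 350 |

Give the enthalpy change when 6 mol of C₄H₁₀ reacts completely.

Bonds broken (reactants):
  C-C: 6 × 360 = 2160
  C-H: 20 × 422 = 8440
  O=O: 13 × 509 = 6617
  Σ(broken) = 17217 kJ
Bonds formed (products):
  C=O: 16 × 789 = 12624
  O-H: 20 × 476 = 9520
  Σ(formed) = 22144 kJ
ΔH = Σ(broken) − Σ(formed) = 17217 − 22144 = −4927 kJ
For 3× the reaction as written: 3 × (−4927) = −14781 kJ

ΔH = −14781 kJ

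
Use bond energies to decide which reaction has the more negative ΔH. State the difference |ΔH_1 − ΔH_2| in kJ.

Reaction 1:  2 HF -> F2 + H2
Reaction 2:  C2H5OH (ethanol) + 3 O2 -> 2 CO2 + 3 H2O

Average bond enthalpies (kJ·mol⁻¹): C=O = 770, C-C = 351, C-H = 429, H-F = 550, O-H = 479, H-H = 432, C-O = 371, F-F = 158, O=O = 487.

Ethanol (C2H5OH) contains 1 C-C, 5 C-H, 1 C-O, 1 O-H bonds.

Reaction 1:
  Bonds broken (reactants):
    H-F: 2 × 550 = 1100
    Σ(broken) = 1100 kJ
  Bonds formed (products):
    F-F: 1 × 158 = 158
    H-H: 1 × 432 = 432
    Σ(formed) = 590 kJ
  ΔH_1 = 1100 − 590 = +510 kJ
Reaction 2:
  Bonds broken (reactants):
    C-C: 1 × 351 = 351
    C-H: 5 × 429 = 2145
    C-O: 1 × 371 = 371
    O-H: 1 × 479 = 479
    O=O: 3 × 487 = 1461
    Σ(broken) = 4807 kJ
  Bonds formed (products):
    C=O: 4 × 770 = 3080
    O-H: 6 × 479 = 2874
    Σ(formed) = 5954 kJ
  ΔH_2 = 4807 − 5954 = −1147 kJ
ΔH_1 − ΔH_2 = +1657 kJ, so reaction 2 has the more negative ΔH; |ΔH_1 − ΔH_2| = 1657 kJ.

Reaction 2, by 1657 kJ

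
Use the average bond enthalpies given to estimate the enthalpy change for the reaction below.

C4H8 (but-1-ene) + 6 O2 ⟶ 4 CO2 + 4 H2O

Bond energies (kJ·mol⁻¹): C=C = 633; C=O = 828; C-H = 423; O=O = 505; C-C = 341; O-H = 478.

ΔH ≈ −2719 kJ

Bonds broken (reactants):
  C-C: 2 × 341 = 682
  C-H: 8 × 423 = 3384
  C=C: 1 × 633 = 633
  O=O: 6 × 505 = 3030
  Σ(broken) = 7729 kJ
Bonds formed (products):
  C=O: 8 × 828 = 6624
  O-H: 8 × 478 = 3824
  Σ(formed) = 10448 kJ
ΔH = Σ(broken) − Σ(formed) = 7729 − 10448 = −2719 kJ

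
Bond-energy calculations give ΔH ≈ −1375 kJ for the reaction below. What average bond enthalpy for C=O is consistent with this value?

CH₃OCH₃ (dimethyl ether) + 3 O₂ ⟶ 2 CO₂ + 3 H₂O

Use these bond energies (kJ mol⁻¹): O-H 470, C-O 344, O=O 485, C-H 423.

Let D be the C=O bond energy.
Σ(broken) = 6×423 + 2×344 + 3×485 = 4681
Σ(formed) = 4×D + 6×470 = 2820 + 4D
ΔH = Σ(broken) − Σ(formed) = (4681) − (2820 + 4D) = +1861 − 4D
Setting this equal to −1375 kJ gives 4D = 3236, so D = 809 kJ/mol.

D(C=O) ≈ 809 kJ/mol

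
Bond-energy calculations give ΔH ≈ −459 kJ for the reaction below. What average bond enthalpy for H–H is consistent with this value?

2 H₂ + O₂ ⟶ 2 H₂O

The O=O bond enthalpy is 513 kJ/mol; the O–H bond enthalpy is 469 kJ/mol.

D(H–H) ≈ 452 kJ/mol

Let D be the H–H bond energy.
Σ(broken) = 2×D + 1×513 = 513 + 2D
Σ(formed) = 4×469 = 1876
ΔH = Σ(broken) − Σ(formed) = (513 + 2D) − (1876) = −1363 + 2D
Setting this equal to −459 kJ gives 2D = 904, so D = 452 kJ/mol.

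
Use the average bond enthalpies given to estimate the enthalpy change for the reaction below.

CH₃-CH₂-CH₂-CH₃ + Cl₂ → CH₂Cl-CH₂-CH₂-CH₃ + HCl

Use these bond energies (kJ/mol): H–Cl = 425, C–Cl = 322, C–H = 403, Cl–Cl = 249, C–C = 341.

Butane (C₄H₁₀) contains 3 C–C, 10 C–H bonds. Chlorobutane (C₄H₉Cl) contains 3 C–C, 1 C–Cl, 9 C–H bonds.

Bonds broken (reactants):
  C–C: 3 × 341 = 1023
  C–H: 10 × 403 = 4030
  Cl–Cl: 1 × 249 = 249
  Σ(broken) = 5302 kJ
Bonds formed (products):
  C–C: 3 × 341 = 1023
  C–Cl: 1 × 322 = 322
  C–H: 9 × 403 = 3627
  H–Cl: 1 × 425 = 425
  Σ(formed) = 5397 kJ
ΔH = Σ(broken) − Σ(formed) = 5302 − 5397 = −95 kJ

ΔH ≈ −95 kJ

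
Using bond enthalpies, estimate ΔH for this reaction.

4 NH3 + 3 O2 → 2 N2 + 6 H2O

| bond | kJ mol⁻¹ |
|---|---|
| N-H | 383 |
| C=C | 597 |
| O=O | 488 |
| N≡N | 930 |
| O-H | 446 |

ΔH ≈ −1152 kJ

Bonds broken (reactants):
  N-H: 12 × 383 = 4596
  O=O: 3 × 488 = 1464
  Σ(broken) = 6060 kJ
Bonds formed (products):
  N≡N: 2 × 930 = 1860
  O-H: 12 × 446 = 5352
  Σ(formed) = 7212 kJ
ΔH = Σ(broken) − Σ(formed) = 6060 − 7212 = −1152 kJ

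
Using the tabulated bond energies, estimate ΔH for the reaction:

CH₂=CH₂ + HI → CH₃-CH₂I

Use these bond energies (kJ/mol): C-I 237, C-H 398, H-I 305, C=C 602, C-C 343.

ΔH ≈ −71 kJ

Bonds broken (reactants):
  C-H: 4 × 398 = 1592
  C=C: 1 × 602 = 602
  H-I: 1 × 305 = 305
  Σ(broken) = 2499 kJ
Bonds formed (products):
  C-C: 1 × 343 = 343
  C-H: 5 × 398 = 1990
  C-I: 1 × 237 = 237
  Σ(formed) = 2570 kJ
ΔH = Σ(broken) − Σ(formed) = 2499 − 2570 = −71 kJ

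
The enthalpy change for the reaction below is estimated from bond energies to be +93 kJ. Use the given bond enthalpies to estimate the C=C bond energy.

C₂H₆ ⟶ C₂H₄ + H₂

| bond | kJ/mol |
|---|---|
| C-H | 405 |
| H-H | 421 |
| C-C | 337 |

D(C=C) ≈ 633 kJ/mol

Let D be the C=C bond energy.
Σ(broken) = 1×337 + 6×405 = 2767
Σ(formed) = 4×405 + 1×D + 1×421 = 2041 + D
ΔH = Σ(broken) − Σ(formed) = (2767) − (2041 + D) = +726 − D
Setting this equal to +93 kJ gives D = 633 kJ/mol.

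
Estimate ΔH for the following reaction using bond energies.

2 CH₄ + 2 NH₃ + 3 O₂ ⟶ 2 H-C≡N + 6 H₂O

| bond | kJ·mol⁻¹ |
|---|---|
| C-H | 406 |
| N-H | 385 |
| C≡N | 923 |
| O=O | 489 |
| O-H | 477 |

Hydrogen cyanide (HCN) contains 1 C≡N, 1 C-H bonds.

Bonds broken (reactants):
  C-H: 8 × 406 = 3248
  N-H: 6 × 385 = 2310
  O=O: 3 × 489 = 1467
  Σ(broken) = 7025 kJ
Bonds formed (products):
  C≡N: 2 × 923 = 1846
  C-H: 2 × 406 = 812
  O-H: 12 × 477 = 5724
  Σ(formed) = 8382 kJ
ΔH = Σ(broken) − Σ(formed) = 7025 − 8382 = −1357 kJ

ΔH ≈ −1357 kJ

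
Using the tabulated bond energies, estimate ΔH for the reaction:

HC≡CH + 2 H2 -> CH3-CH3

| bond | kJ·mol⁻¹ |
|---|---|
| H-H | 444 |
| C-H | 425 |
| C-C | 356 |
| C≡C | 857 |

ΔH ≈ −311 kJ

Bonds broken (reactants):
  C≡C: 1 × 857 = 857
  C-H: 2 × 425 = 850
  H-H: 2 × 444 = 888
  Σ(broken) = 2595 kJ
Bonds formed (products):
  C-C: 1 × 356 = 356
  C-H: 6 × 425 = 2550
  Σ(formed) = 2906 kJ
ΔH = Σ(broken) − Σ(formed) = 2595 − 2906 = −311 kJ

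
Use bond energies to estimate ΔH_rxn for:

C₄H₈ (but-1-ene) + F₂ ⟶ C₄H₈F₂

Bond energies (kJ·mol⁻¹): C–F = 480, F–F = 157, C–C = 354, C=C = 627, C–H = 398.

ΔH ≈ −530 kJ

Bonds broken (reactants):
  C–C: 2 × 354 = 708
  C–H: 8 × 398 = 3184
  C=C: 1 × 627 = 627
  F–F: 1 × 157 = 157
  Σ(broken) = 4676 kJ
Bonds formed (products):
  C–C: 3 × 354 = 1062
  C–F: 2 × 480 = 960
  C–H: 8 × 398 = 3184
  Σ(formed) = 5206 kJ
ΔH = Σ(broken) − Σ(formed) = 4676 − 5206 = −530 kJ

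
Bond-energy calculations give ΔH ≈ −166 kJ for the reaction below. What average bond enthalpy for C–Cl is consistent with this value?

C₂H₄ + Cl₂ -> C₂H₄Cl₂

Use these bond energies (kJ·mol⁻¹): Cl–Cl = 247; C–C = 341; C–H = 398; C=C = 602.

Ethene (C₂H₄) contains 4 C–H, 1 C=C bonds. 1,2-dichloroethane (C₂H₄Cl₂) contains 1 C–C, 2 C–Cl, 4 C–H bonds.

Let D be the C–Cl bond energy.
Σ(broken) = 4×398 + 1×602 + 1×247 = 2441
Σ(formed) = 1×341 + 2×D + 4×398 = 1933 + 2D
ΔH = Σ(broken) − Σ(formed) = (2441) − (1933 + 2D) = +508 − 2D
Setting this equal to −166 kJ gives 2D = 674, so D = 337 kJ/mol.

D(C–Cl) ≈ 337 kJ/mol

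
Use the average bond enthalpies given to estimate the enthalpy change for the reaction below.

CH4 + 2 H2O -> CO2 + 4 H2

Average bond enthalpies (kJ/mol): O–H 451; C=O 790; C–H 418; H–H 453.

ΔH ≈ +84 kJ

Bonds broken (reactants):
  C–H: 4 × 418 = 1672
  O–H: 4 × 451 = 1804
  Σ(broken) = 3476 kJ
Bonds formed (products):
  C=O: 2 × 790 = 1580
  H–H: 4 × 453 = 1812
  Σ(formed) = 3392 kJ
ΔH = Σ(broken) − Σ(formed) = 3476 − 3392 = +84 kJ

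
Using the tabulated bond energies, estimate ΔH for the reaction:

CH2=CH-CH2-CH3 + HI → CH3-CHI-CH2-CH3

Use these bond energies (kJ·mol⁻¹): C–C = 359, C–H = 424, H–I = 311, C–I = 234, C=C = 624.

ΔH ≈ −82 kJ

Bonds broken (reactants):
  C–C: 2 × 359 = 718
  C–H: 8 × 424 = 3392
  C=C: 1 × 624 = 624
  H–I: 1 × 311 = 311
  Σ(broken) = 5045 kJ
Bonds formed (products):
  C–C: 3 × 359 = 1077
  C–H: 9 × 424 = 3816
  C–I: 1 × 234 = 234
  Σ(formed) = 5127 kJ
ΔH = Σ(broken) − Σ(formed) = 5045 − 5127 = −82 kJ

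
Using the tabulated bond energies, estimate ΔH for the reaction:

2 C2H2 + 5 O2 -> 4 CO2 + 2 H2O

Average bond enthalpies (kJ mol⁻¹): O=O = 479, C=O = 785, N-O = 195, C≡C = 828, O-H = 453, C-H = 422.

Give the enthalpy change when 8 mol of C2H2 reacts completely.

ΔH = −9412 kJ

Bonds broken (reactants):
  C≡C: 2 × 828 = 1656
  C-H: 4 × 422 = 1688
  O=O: 5 × 479 = 2395
  Σ(broken) = 5739 kJ
Bonds formed (products):
  C=O: 8 × 785 = 6280
  O-H: 4 × 453 = 1812
  Σ(formed) = 8092 kJ
ΔH = Σ(broken) − Σ(formed) = 5739 − 8092 = −2353 kJ
For 4× the reaction as written: 4 × (−2353) = −9412 kJ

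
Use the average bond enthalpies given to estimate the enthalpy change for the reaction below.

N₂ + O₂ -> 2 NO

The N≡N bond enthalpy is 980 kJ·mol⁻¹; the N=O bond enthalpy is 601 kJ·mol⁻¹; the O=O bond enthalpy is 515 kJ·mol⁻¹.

Bonds broken (reactants):
  N≡N: 1 × 980 = 980
  O=O: 1 × 515 = 515
  Σ(broken) = 1495 kJ
Bonds formed (products):
  N=O: 2 × 601 = 1202
  Σ(formed) = 1202 kJ
ΔH = Σ(broken) − Σ(formed) = 1495 − 1202 = +293 kJ

ΔH ≈ +293 kJ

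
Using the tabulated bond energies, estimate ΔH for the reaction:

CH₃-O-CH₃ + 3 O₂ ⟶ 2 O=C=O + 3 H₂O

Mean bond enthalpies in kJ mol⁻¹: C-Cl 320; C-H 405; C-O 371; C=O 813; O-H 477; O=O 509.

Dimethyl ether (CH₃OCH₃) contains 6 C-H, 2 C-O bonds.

Bonds broken (reactants):
  C-H: 6 × 405 = 2430
  C-O: 2 × 371 = 742
  O=O: 3 × 509 = 1527
  Σ(broken) = 4699 kJ
Bonds formed (products):
  C=O: 4 × 813 = 3252
  O-H: 6 × 477 = 2862
  Σ(formed) = 6114 kJ
ΔH = Σ(broken) − Σ(formed) = 4699 − 6114 = −1415 kJ

ΔH ≈ −1415 kJ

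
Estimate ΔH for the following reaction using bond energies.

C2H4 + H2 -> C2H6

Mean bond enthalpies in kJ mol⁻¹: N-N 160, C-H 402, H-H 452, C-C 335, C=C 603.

Bonds broken (reactants):
  C-H: 4 × 402 = 1608
  C=C: 1 × 603 = 603
  H-H: 1 × 452 = 452
  Σ(broken) = 2663 kJ
Bonds formed (products):
  C-C: 1 × 335 = 335
  C-H: 6 × 402 = 2412
  Σ(formed) = 2747 kJ
ΔH = Σ(broken) − Σ(formed) = 2663 − 2747 = −84 kJ

ΔH ≈ −84 kJ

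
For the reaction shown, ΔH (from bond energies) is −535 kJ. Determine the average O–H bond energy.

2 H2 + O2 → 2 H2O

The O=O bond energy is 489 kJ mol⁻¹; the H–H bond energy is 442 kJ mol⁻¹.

D(O–H) ≈ 477 kJ/mol

Let D be the O–H bond energy.
Σ(broken) = 2×442 + 1×489 = 1373
Σ(formed) = 4×D = 4D
ΔH = Σ(broken) − Σ(formed) = (1373) − (4D) = +1373 − 4D
Setting this equal to −535 kJ gives 4D = 1908, so D = 477 kJ/mol.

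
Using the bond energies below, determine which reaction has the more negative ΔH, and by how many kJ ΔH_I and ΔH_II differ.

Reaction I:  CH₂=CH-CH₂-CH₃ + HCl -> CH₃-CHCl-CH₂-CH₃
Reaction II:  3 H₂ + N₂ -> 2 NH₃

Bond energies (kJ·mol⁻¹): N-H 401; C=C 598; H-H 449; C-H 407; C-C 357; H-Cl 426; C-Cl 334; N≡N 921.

Reaction I:
  Bonds broken (reactants):
    C-C: 2 × 357 = 714
    C-H: 8 × 407 = 3256
    C=C: 1 × 598 = 598
    H-Cl: 1 × 426 = 426
    Σ(broken) = 4994 kJ
  Bonds formed (products):
    C-C: 3 × 357 = 1071
    C-Cl: 1 × 334 = 334
    C-H: 9 × 407 = 3663
    Σ(formed) = 5068 kJ
  ΔH_I = 4994 − 5068 = −74 kJ
Reaction II:
  Bonds broken (reactants):
    H-H: 3 × 449 = 1347
    N≡N: 1 × 921 = 921
    Σ(broken) = 2268 kJ
  Bonds formed (products):
    N-H: 6 × 401 = 2406
    Σ(formed) = 2406 kJ
  ΔH_II = 2268 − 2406 = −138 kJ
ΔH_I − ΔH_II = +64 kJ, so reaction II has the more negative ΔH; |ΔH_I − ΔH_II| = 64 kJ.

Reaction II, by 64 kJ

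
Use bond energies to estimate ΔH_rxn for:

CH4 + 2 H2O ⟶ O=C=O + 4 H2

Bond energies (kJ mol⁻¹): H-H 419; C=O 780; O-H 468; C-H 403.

ΔH ≈ +248 kJ

Bonds broken (reactants):
  C-H: 4 × 403 = 1612
  O-H: 4 × 468 = 1872
  Σ(broken) = 3484 kJ
Bonds formed (products):
  C=O: 2 × 780 = 1560
  H-H: 4 × 419 = 1676
  Σ(formed) = 3236 kJ
ΔH = Σ(broken) − Σ(formed) = 3484 − 3236 = +248 kJ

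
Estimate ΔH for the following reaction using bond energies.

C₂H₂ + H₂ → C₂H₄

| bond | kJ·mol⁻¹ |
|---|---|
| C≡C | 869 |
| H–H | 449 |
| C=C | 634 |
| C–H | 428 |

ΔH ≈ −172 kJ

Bonds broken (reactants):
  C≡C: 1 × 869 = 869
  C–H: 2 × 428 = 856
  H–H: 1 × 449 = 449
  Σ(broken) = 2174 kJ
Bonds formed (products):
  C–H: 4 × 428 = 1712
  C=C: 1 × 634 = 634
  Σ(formed) = 2346 kJ
ΔH = Σ(broken) − Σ(formed) = 2174 − 2346 = −172 kJ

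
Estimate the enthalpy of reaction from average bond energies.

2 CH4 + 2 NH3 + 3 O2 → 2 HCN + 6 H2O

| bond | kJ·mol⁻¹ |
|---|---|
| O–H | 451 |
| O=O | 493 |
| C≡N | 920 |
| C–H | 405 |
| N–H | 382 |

Bonds broken (reactants):
  C–H: 8 × 405 = 3240
  N–H: 6 × 382 = 2292
  O=O: 3 × 493 = 1479
  Σ(broken) = 7011 kJ
Bonds formed (products):
  C≡N: 2 × 920 = 1840
  C–H: 2 × 405 = 810
  O–H: 12 × 451 = 5412
  Σ(formed) = 8062 kJ
ΔH = Σ(broken) − Σ(formed) = 7011 − 8062 = −1051 kJ

ΔH ≈ −1051 kJ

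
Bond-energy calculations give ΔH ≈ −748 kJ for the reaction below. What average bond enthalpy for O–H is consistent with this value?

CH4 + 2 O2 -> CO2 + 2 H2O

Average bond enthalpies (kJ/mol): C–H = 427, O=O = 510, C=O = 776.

Let D be the O–H bond energy.
Σ(broken) = 4×427 + 2×510 = 2728
Σ(formed) = 2×776 + 4×D = 1552 + 4D
ΔH = Σ(broken) − Σ(formed) = (2728) − (1552 + 4D) = +1176 − 4D
Setting this equal to −748 kJ gives 4D = 1924, so D = 481 kJ/mol.

D(O–H) ≈ 481 kJ/mol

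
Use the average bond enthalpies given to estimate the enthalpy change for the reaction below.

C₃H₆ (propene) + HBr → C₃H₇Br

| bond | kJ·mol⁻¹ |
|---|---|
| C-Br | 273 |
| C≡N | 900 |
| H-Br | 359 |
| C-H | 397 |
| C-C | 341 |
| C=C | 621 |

Bonds broken (reactants):
  C-C: 1 × 341 = 341
  C-H: 6 × 397 = 2382
  C=C: 1 × 621 = 621
  H-Br: 1 × 359 = 359
  Σ(broken) = 3703 kJ
Bonds formed (products):
  C-Br: 1 × 273 = 273
  C-C: 2 × 341 = 682
  C-H: 7 × 397 = 2779
  Σ(formed) = 3734 kJ
ΔH = Σ(broken) − Σ(formed) = 3703 − 3734 = −31 kJ

ΔH ≈ −31 kJ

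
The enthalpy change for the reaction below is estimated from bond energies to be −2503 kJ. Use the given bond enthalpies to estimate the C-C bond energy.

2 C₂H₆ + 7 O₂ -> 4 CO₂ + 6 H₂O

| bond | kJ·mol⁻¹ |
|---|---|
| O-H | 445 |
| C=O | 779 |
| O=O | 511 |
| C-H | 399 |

Let D be the C-C bond energy.
Σ(broken) = 2×D + 12×399 + 7×511 = 8365 + 2D
Σ(formed) = 8×779 + 12×445 = 11572
ΔH = Σ(broken) − Σ(formed) = (8365 + 2D) − (11572) = −3207 + 2D
Setting this equal to −2503 kJ gives 2D = 704, so D = 352 kJ/mol.

D(C-C) ≈ 352 kJ/mol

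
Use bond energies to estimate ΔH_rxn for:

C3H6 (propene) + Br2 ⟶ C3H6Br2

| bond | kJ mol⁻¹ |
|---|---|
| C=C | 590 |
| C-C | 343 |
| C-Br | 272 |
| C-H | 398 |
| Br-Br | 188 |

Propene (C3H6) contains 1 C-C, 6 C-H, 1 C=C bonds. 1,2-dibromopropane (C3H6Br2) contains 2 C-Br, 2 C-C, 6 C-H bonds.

ΔH ≈ −109 kJ

Bonds broken (reactants):
  Br-Br: 1 × 188 = 188
  C-C: 1 × 343 = 343
  C-H: 6 × 398 = 2388
  C=C: 1 × 590 = 590
  Σ(broken) = 3509 kJ
Bonds formed (products):
  C-Br: 2 × 272 = 544
  C-C: 2 × 343 = 686
  C-H: 6 × 398 = 2388
  Σ(formed) = 3618 kJ
ΔH = Σ(broken) − Σ(formed) = 3509 − 3618 = −109 kJ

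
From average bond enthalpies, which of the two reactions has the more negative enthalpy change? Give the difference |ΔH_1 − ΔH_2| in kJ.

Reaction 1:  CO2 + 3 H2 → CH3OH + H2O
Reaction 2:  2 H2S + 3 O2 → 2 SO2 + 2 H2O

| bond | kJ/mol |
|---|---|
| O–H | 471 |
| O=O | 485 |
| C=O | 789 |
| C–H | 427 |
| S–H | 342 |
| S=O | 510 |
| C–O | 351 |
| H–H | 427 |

Reaction 1:
  Bonds broken (reactants):
    C=O: 2 × 789 = 1578
    H–H: 3 × 427 = 1281
    Σ(broken) = 2859 kJ
  Bonds formed (products):
    C–H: 3 × 427 = 1281
    C–O: 1 × 351 = 351
    O–H: 3 × 471 = 1413
    Σ(formed) = 3045 kJ
  ΔH_1 = 2859 − 3045 = −186 kJ
Reaction 2:
  Bonds broken (reactants):
    O=O: 3 × 485 = 1455
    S–H: 4 × 342 = 1368
    Σ(broken) = 2823 kJ
  Bonds formed (products):
    O–H: 4 × 471 = 1884
    S=O: 4 × 510 = 2040
    Σ(formed) = 3924 kJ
  ΔH_2 = 2823 − 3924 = −1101 kJ
ΔH_1 − ΔH_2 = +915 kJ, so reaction 2 has the more negative ΔH; |ΔH_1 − ΔH_2| = 915 kJ.

Reaction 2, by 915 kJ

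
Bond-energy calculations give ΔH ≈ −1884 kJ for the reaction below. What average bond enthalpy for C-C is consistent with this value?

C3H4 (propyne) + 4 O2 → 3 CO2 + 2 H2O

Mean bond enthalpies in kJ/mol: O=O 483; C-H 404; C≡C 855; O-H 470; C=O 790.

Let D be the C-C bond energy.
Σ(broken) = 1×855 + 1×D + 4×404 + 4×483 = 4403 + D
Σ(formed) = 6×790 + 4×470 = 6620
ΔH = Σ(broken) − Σ(formed) = (4403 + D) − (6620) = −2217 + D
Setting this equal to −1884 kJ gives D = 333 kJ/mol.

D(C-C) ≈ 333 kJ/mol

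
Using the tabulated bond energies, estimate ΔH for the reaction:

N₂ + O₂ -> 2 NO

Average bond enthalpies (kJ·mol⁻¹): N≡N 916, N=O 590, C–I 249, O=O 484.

Bonds broken (reactants):
  N≡N: 1 × 916 = 916
  O=O: 1 × 484 = 484
  Σ(broken) = 1400 kJ
Bonds formed (products):
  N=O: 2 × 590 = 1180
  Σ(formed) = 1180 kJ
ΔH = Σ(broken) − Σ(formed) = 1400 − 1180 = +220 kJ

ΔH ≈ +220 kJ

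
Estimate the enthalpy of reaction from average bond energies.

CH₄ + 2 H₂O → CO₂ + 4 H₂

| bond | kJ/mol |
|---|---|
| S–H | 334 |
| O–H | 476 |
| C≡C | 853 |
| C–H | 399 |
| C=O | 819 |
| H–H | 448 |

ΔH ≈ +70 kJ

Bonds broken (reactants):
  C–H: 4 × 399 = 1596
  O–H: 4 × 476 = 1904
  Σ(broken) = 3500 kJ
Bonds formed (products):
  C=O: 2 × 819 = 1638
  H–H: 4 × 448 = 1792
  Σ(formed) = 3430 kJ
ΔH = Σ(broken) − Σ(formed) = 3500 − 3430 = +70 kJ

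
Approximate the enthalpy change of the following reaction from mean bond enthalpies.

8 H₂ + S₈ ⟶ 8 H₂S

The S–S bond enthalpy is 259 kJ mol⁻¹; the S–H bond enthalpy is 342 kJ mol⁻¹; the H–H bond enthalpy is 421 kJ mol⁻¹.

Bonds broken (reactants):
  H–H: 8 × 421 = 3368
  S–S: 8 × 259 = 2072
  Σ(broken) = 5440 kJ
Bonds formed (products):
  S–H: 16 × 342 = 5472
  Σ(formed) = 5472 kJ
ΔH = Σ(broken) − Σ(formed) = 5440 − 5472 = −32 kJ

ΔH ≈ −32 kJ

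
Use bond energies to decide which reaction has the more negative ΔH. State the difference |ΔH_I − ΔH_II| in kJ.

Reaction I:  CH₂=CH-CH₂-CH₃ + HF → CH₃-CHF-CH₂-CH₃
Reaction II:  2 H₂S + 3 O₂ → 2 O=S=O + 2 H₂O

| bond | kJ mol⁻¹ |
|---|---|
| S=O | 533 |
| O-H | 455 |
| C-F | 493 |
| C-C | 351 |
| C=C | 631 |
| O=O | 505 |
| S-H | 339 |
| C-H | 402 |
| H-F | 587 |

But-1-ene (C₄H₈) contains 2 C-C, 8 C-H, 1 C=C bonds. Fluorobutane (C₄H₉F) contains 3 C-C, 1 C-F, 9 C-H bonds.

Reaction II, by 1053 kJ

Reaction I:
  Bonds broken (reactants):
    C-C: 2 × 351 = 702
    C-H: 8 × 402 = 3216
    C=C: 1 × 631 = 631
    H-F: 1 × 587 = 587
    Σ(broken) = 5136 kJ
  Bonds formed (products):
    C-C: 3 × 351 = 1053
    C-F: 1 × 493 = 493
    C-H: 9 × 402 = 3618
    Σ(formed) = 5164 kJ
  ΔH_I = 5136 − 5164 = −28 kJ
Reaction II:
  Bonds broken (reactants):
    O=O: 3 × 505 = 1515
    S-H: 4 × 339 = 1356
    Σ(broken) = 2871 kJ
  Bonds formed (products):
    O-H: 4 × 455 = 1820
    S=O: 4 × 533 = 2132
    Σ(formed) = 3952 kJ
  ΔH_II = 2871 − 3952 = −1081 kJ
ΔH_I − ΔH_II = +1053 kJ, so reaction II has the more negative ΔH; |ΔH_I − ΔH_II| = 1053 kJ.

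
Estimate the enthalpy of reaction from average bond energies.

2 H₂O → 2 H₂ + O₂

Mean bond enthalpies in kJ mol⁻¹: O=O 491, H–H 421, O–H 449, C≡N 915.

ΔH ≈ +463 kJ

Bonds broken (reactants):
  O–H: 4 × 449 = 1796
  Σ(broken) = 1796 kJ
Bonds formed (products):
  H–H: 2 × 421 = 842
  O=O: 1 × 491 = 491
  Σ(formed) = 1333 kJ
ΔH = Σ(broken) − Σ(formed) = 1796 − 1333 = +463 kJ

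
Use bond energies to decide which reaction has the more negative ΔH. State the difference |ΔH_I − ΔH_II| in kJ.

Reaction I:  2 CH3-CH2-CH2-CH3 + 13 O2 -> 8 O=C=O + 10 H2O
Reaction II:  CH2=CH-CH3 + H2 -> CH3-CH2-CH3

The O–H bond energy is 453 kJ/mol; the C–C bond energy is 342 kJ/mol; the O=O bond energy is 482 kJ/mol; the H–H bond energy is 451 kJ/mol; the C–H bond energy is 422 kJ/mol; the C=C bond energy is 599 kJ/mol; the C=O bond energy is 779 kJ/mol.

Reaction I:
  Bonds broken (reactants):
    C–C: 6 × 342 = 2052
    C–H: 20 × 422 = 8440
    O=O: 13 × 482 = 6266
    Σ(broken) = 16758 kJ
  Bonds formed (products):
    C=O: 16 × 779 = 12464
    O–H: 20 × 453 = 9060
    Σ(formed) = 21524 kJ
  ΔH_I = 16758 − 21524 = −4766 kJ
Reaction II:
  Bonds broken (reactants):
    C–C: 1 × 342 = 342
    C–H: 6 × 422 = 2532
    C=C: 1 × 599 = 599
    H–H: 1 × 451 = 451
    Σ(broken) = 3924 kJ
  Bonds formed (products):
    C–C: 2 × 342 = 684
    C–H: 8 × 422 = 3376
    Σ(formed) = 4060 kJ
  ΔH_II = 3924 − 4060 = −136 kJ
ΔH_I − ΔH_II = −4630 kJ, so reaction I has the more negative ΔH; |ΔH_I − ΔH_II| = 4630 kJ.

Reaction I, by 4630 kJ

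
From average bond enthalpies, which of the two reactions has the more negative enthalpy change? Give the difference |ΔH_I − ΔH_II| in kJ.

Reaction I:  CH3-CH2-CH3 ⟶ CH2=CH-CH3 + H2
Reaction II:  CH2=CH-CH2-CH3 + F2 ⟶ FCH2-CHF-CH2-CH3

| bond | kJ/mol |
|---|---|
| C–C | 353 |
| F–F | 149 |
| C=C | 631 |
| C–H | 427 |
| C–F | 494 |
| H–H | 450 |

Reaction II, by 687 kJ

Reaction I:
  Bonds broken (reactants):
    C–C: 2 × 353 = 706
    C–H: 8 × 427 = 3416
    Σ(broken) = 4122 kJ
  Bonds formed (products):
    C–C: 1 × 353 = 353
    C–H: 6 × 427 = 2562
    C=C: 1 × 631 = 631
    H–H: 1 × 450 = 450
    Σ(formed) = 3996 kJ
  ΔH_I = 4122 − 3996 = +126 kJ
Reaction II:
  Bonds broken (reactants):
    C–C: 2 × 353 = 706
    C–H: 8 × 427 = 3416
    C=C: 1 × 631 = 631
    F–F: 1 × 149 = 149
    Σ(broken) = 4902 kJ
  Bonds formed (products):
    C–C: 3 × 353 = 1059
    C–F: 2 × 494 = 988
    C–H: 8 × 427 = 3416
    Σ(formed) = 5463 kJ
  ΔH_II = 4902 − 5463 = −561 kJ
ΔH_I − ΔH_II = +687 kJ, so reaction II has the more negative ΔH; |ΔH_I − ΔH_II| = 687 kJ.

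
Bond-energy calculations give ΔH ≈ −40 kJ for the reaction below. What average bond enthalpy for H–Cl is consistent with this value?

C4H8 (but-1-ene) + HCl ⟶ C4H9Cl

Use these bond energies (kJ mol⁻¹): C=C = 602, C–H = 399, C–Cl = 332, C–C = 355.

Let D be the H–Cl bond energy.
Σ(broken) = 2×355 + 8×399 + 1×602 + 1×D = 4504 + D
Σ(formed) = 3×355 + 1×332 + 9×399 = 4988
ΔH = Σ(broken) − Σ(formed) = (4504 + D) − (4988) = −484 + D
Setting this equal to −40 kJ gives D = 444 kJ/mol.

D(H–Cl) ≈ 444 kJ/mol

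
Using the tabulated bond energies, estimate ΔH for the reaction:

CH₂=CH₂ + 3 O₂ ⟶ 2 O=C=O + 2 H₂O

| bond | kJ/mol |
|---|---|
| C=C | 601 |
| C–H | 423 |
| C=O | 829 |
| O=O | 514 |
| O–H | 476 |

Bonds broken (reactants):
  C–H: 4 × 423 = 1692
  C=C: 1 × 601 = 601
  O=O: 3 × 514 = 1542
  Σ(broken) = 3835 kJ
Bonds formed (products):
  C=O: 4 × 829 = 3316
  O–H: 4 × 476 = 1904
  Σ(formed) = 5220 kJ
ΔH = Σ(broken) − Σ(formed) = 3835 − 5220 = −1385 kJ

ΔH ≈ −1385 kJ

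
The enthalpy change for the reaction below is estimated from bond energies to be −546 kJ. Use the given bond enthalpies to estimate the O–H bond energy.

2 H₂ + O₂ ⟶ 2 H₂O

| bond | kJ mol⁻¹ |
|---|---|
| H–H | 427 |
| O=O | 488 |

D(O–H) ≈ 472 kJ/mol

Let D be the O–H bond energy.
Σ(broken) = 2×427 + 1×488 = 1342
Σ(formed) = 4×D = 4D
ΔH = Σ(broken) − Σ(formed) = (1342) − (4D) = +1342 − 4D
Setting this equal to −546 kJ gives 4D = 1888, so D = 472 kJ/mol.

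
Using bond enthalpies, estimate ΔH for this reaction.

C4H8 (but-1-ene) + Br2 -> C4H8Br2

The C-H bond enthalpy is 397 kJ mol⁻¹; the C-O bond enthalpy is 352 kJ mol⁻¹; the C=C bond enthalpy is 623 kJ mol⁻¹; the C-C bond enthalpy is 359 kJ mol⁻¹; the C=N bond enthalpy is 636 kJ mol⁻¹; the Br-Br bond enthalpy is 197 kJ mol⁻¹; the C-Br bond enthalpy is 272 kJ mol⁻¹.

Bonds broken (reactants):
  Br-Br: 1 × 197 = 197
  C-C: 2 × 359 = 718
  C-H: 8 × 397 = 3176
  C=C: 1 × 623 = 623
  Σ(broken) = 4714 kJ
Bonds formed (products):
  C-Br: 2 × 272 = 544
  C-C: 3 × 359 = 1077
  C-H: 8 × 397 = 3176
  Σ(formed) = 4797 kJ
ΔH = Σ(broken) − Σ(formed) = 4714 − 4797 = −83 kJ

ΔH ≈ −83 kJ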